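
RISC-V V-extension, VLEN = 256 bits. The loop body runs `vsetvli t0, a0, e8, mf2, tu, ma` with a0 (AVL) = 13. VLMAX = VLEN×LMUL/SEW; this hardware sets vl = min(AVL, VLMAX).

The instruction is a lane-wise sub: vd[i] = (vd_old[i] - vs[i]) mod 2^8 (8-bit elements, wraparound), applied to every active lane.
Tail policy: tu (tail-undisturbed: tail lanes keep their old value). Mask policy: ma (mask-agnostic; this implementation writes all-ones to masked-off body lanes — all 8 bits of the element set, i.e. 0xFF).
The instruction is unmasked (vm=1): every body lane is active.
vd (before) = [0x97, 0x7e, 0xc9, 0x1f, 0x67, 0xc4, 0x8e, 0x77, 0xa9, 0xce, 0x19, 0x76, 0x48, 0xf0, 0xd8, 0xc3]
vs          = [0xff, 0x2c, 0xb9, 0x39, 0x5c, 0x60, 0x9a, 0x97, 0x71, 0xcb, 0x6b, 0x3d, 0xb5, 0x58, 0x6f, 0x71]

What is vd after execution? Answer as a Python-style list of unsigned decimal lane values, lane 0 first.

vd = [152, 82, 16, 230, 11, 100, 244, 224, 56, 3, 174, 57, 147, 240, 216, 195]

lanes per group: 256·1/2/8 = 16
vl = min(AVL, VLMAX) = min(13, 16) = 13
[0] sub(0x97,0xff) = 0x98
[1] sub(0x7e,0x2c) = 0x52
[2] sub(0xc9,0xb9) = 0x10
[3] sub(0x1f,0x39) = 0xe6
[4] sub(0x67,0x5c) = 0x0b
[5] sub(0xc4,0x60) = 0x64
[6] sub(0x8e,0x9a) = 0xf4
[7] sub(0x77,0x97) = 0xe0
[8] sub(0xa9,0x71) = 0x38
[9] sub(0xce,0xcb) = 0x03
[10] sub(0x19,0x6b) = 0xae
[11] sub(0x76,0x3d) = 0x39
[12] sub(0x48,0xb5) = 0x93
[13] tail/keep = 0xf0
[14] tail/keep = 0xd8
[15] tail/keep = 0xc3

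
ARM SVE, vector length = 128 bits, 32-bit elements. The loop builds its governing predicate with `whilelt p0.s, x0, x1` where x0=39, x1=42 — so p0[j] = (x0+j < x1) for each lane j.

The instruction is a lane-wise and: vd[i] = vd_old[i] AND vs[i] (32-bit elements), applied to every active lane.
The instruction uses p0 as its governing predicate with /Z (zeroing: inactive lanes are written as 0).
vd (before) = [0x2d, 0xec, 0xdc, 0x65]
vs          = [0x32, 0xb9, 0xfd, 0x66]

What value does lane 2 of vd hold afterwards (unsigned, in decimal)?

lane count: 128 div 32 = 4
whilelt: lane j active iff 39+j < 42 → j < 3 → 3 active
[0] and(0x2d,0x32) = 0x20
[1] and(0xec,0xb9) = 0xa8
[2] and(0xdc,0xfd) = 0xdc
[3] tail/zero = 0x00

vd[2] = 220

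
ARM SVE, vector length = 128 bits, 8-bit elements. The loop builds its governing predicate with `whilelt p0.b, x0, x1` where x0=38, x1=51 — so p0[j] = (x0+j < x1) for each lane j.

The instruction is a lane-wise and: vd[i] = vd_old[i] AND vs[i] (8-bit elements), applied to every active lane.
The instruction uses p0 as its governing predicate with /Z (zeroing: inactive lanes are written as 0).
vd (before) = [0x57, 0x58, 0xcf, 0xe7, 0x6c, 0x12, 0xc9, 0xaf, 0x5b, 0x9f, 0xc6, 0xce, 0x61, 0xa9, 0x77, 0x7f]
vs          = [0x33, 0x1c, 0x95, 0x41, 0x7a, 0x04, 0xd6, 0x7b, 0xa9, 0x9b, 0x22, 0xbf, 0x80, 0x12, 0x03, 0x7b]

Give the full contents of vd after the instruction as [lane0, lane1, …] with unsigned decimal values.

vd = [19, 24, 133, 65, 104, 0, 192, 43, 9, 155, 2, 142, 0, 0, 0, 0]

register lanes = 128/8 = 16
whilelt: lane j active iff 38+j < 51 → j < 13 → 13 active
  i=0: and(0x57,0x33) → 19
  i=1: and(0x58,0x1c) → 24
  i=2: and(0xcf,0x95) → 133
  i=3: and(0xe7,0x41) → 65
  i=4: and(0x6c,0x7a) → 104
  i=5: and(0x12,0x04) → 0
  i=6: and(0xc9,0xd6) → 192
  i=7: and(0xaf,0x7b) → 43
  i=8: and(0x5b,0xa9) → 9
  i=9: and(0x9f,0x9b) → 155
  i=10: and(0xc6,0x22) → 2
  i=11: and(0xce,0xbf) → 142
  i=12: and(0x61,0x80) → 0
  i=13: tail/zero → 0
  i=14: tail/zero → 0
  i=15: tail/zero → 0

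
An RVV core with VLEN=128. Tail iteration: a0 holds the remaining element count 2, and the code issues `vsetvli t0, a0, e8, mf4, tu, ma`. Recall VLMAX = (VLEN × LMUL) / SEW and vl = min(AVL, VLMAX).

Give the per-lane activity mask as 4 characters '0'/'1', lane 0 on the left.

lanes per group: 128·1/4/8 = 4
vl ← min(2, 4) = 2
bits (lane 0 leftmost): 1100

predicate = 1100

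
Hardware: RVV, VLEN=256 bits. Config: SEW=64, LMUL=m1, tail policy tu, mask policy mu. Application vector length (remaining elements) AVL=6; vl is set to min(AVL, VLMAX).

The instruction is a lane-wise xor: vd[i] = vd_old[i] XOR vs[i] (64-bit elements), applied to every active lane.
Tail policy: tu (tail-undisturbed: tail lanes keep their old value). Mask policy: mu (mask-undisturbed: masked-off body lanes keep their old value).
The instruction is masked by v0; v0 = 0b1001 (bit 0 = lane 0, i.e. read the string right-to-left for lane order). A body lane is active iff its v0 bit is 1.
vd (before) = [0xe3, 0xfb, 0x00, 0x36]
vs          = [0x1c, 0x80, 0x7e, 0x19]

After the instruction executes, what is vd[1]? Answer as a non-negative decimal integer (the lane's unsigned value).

vd[1] = 251

VLMAX = (256 × 1) / 64 = 4 lanes
vl = min(AVL, VLMAX) = min(6, 4) = 4
  i=0: xor(0xe3,0x1c) → 255
  i=1: mask-off/keep → 251
  i=2: mask-off/keep → 0
  i=3: xor(0x36,0x19) → 47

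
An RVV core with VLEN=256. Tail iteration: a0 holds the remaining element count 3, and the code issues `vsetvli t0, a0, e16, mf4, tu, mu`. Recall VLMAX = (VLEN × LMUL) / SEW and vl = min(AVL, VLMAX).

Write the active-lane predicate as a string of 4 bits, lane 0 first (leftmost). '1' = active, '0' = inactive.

lanes per group: 256·1/4/16 = 4
vl ← min(3, 4) = 3
bits (lane 0 leftmost): 1110

predicate = 1110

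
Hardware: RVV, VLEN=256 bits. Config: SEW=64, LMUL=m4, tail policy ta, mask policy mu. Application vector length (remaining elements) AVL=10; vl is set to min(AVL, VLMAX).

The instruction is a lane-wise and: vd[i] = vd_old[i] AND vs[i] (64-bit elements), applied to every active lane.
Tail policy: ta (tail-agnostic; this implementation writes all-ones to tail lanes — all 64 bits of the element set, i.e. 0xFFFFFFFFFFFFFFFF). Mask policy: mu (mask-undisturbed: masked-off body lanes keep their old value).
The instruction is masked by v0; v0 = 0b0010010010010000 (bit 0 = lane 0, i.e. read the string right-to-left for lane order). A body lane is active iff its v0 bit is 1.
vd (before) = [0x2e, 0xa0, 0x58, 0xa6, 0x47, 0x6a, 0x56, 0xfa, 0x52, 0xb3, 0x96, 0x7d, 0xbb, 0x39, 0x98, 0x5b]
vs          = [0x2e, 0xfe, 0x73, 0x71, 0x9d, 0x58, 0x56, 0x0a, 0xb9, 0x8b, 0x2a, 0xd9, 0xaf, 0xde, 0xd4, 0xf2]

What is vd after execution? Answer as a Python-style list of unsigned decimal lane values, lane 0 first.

lanes per group: 256·4/64 = 16
vl = min(AVL, VLMAX) = min(10, 16) = 10
  i=0: mask-off/keep → 46
  i=1: mask-off/keep → 160
  i=2: mask-off/keep → 88
  i=3: mask-off/keep → 166
  i=4: and(0x47,0x9d) → 5
  i=5: mask-off/keep → 106
  i=6: mask-off/keep → 86
  i=7: and(0xfa,0x0a) → 10
  i=8: mask-off/keep → 82
  i=9: mask-off/keep → 179
  i=10: tail/ones → 18446744073709551615
  i=11: tail/ones → 18446744073709551615
  i=12: tail/ones → 18446744073709551615
  i=13: tail/ones → 18446744073709551615
  i=14: tail/ones → 18446744073709551615
  i=15: tail/ones → 18446744073709551615

vd = [46, 160, 88, 166, 5, 106, 86, 10, 82, 179, 18446744073709551615, 18446744073709551615, 18446744073709551615, 18446744073709551615, 18446744073709551615, 18446744073709551615]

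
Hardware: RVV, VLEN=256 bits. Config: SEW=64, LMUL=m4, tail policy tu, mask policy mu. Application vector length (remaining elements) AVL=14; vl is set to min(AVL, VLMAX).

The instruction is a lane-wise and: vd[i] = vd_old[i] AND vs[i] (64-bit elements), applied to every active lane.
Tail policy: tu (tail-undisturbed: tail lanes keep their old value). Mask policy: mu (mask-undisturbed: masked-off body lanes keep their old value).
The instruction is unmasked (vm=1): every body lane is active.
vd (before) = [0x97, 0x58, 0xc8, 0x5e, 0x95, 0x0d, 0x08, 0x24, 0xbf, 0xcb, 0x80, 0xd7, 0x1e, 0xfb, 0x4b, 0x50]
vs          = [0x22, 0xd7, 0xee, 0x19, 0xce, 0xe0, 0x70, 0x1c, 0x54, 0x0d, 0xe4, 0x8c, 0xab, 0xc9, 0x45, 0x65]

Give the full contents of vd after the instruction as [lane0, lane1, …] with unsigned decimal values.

vd = [2, 80, 200, 24, 132, 0, 0, 4, 20, 9, 128, 132, 10, 201, 75, 80]

lanes per group: 256·4/64 = 16
AVL=14 ≤ VLMAX=16, so vl = 14
lane  0: and(0x97,0x22) ⇒ 0x02
lane  1: and(0x58,0xd7) ⇒ 0x50
lane  2: and(0xc8,0xee) ⇒ 0xc8
lane  3: and(0x5e,0x19) ⇒ 0x18
lane  4: and(0x95,0xce) ⇒ 0x84
lane  5: and(0x0d,0xe0) ⇒ 0x00
lane  6: and(0x08,0x70) ⇒ 0x00
lane  7: and(0x24,0x1c) ⇒ 0x04
lane  8: and(0xbf,0x54) ⇒ 0x14
lane  9: and(0xcb,0x0d) ⇒ 0x09
lane 10: and(0x80,0xe4) ⇒ 0x80
lane 11: and(0xd7,0x8c) ⇒ 0x84
lane 12: and(0x1e,0xab) ⇒ 0x0a
lane 13: and(0xfb,0xc9) ⇒ 0xc9
lane 14: tail/keep ⇒ 0x4b
lane 15: tail/keep ⇒ 0x50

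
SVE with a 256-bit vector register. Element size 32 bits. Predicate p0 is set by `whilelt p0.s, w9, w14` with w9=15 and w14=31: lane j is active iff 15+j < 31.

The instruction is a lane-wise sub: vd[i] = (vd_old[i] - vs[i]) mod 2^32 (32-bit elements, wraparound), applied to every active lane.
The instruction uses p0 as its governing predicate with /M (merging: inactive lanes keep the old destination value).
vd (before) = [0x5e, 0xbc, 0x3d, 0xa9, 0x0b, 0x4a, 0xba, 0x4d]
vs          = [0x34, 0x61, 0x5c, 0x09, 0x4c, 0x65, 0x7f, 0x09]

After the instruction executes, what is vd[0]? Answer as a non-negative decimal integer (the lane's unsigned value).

vd[0] = 42

256-bit reg / 32-bit elem → 8 lanes
active while 15+j < 31, i.e. j ∈ [0,16) capped at 8 ⇒ 8
vd[0] sub(0x5e,0x34) -> 0x2a
vd[1] sub(0xbc,0x61) -> 0x5b
vd[2] sub(0x3d,0x5c) -> 0xffffffe1
vd[3] sub(0xa9,0x09) -> 0xa0
vd[4] sub(0x0b,0x4c) -> 0xffffffbf
vd[5] sub(0x4a,0x65) -> 0xffffffe5
vd[6] sub(0xba,0x7f) -> 0x3b
vd[7] sub(0x4d,0x09) -> 0x44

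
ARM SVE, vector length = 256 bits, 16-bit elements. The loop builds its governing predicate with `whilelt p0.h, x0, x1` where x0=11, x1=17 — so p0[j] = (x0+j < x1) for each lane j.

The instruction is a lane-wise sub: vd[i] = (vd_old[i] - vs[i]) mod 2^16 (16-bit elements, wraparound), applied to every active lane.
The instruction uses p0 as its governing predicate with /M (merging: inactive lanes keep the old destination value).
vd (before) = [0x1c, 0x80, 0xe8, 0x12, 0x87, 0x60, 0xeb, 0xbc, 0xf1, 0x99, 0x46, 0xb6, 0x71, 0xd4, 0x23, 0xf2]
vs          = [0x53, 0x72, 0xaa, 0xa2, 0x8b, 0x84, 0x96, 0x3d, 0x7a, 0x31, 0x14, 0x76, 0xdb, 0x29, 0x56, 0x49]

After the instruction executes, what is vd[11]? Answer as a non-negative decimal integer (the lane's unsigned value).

register lanes = 256/16 = 16
active while 11+j < 17, i.e. j ∈ [0,6) capped at 16 ⇒ 6
[0] sub(0x1c,0x53) = 0xffc9
[1] sub(0x80,0x72) = 0x0e
[2] sub(0xe8,0xaa) = 0x3e
[3] sub(0x12,0xa2) = 0xff70
[4] sub(0x87,0x8b) = 0xfffc
[5] sub(0x60,0x84) = 0xffdc
[6] tail/keep = 0xeb
[7] tail/keep = 0xbc
[8] tail/keep = 0xf1
[9] tail/keep = 0x99
[10] tail/keep = 0x46
[11] tail/keep = 0xb6
[12] tail/keep = 0x71
[13] tail/keep = 0xd4
[14] tail/keep = 0x23
[15] tail/keep = 0xf2

vd[11] = 182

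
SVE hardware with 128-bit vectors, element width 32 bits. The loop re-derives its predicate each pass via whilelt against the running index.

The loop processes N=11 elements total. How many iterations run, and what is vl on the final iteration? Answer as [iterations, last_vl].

register lanes = 128/32 = 4
N=11: ⌈11/4⌉ = 3 iters; last vl = 11 − 2×4 = 3

[iterations, last_vl] = [3, 3]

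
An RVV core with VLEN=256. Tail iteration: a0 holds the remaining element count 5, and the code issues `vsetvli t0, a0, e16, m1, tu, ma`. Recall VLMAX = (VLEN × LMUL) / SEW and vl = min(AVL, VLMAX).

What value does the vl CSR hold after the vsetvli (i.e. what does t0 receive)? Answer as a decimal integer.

lanes per group: 256·1/16 = 16
AVL=5 ≤ VLMAX=16, so vl = 5

vl = 5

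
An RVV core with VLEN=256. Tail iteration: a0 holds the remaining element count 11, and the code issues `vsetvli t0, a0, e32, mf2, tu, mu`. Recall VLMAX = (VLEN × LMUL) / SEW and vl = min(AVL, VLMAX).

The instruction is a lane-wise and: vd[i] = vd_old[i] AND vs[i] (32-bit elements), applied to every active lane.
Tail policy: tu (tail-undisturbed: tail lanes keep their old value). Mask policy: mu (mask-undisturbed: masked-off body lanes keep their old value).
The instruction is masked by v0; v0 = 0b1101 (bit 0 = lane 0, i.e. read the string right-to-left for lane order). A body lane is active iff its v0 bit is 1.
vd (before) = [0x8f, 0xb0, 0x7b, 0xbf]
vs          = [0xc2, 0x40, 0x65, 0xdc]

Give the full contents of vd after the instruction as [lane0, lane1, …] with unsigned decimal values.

VLMAX = VLEN×LMUL/SEW = 256×1/2/32 = 4
vl = min(AVL, VLMAX) = min(11, 4) = 4
[0] and(0x8f,0xc2) = 0x82
[1] mask-off/keep = 0xb0
[2] and(0x7b,0x65) = 0x61
[3] and(0xbf,0xdc) = 0x9c

vd = [130, 176, 97, 156]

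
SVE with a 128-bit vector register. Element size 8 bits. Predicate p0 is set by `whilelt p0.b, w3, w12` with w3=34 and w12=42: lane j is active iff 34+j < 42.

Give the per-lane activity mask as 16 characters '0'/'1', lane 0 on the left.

lane count: 128 div 8 = 16
whilelt: lane j active iff 34+j < 42 → j < 8 → 8 active
bits (lane 0 leftmost): 1111111100000000

predicate = 1111111100000000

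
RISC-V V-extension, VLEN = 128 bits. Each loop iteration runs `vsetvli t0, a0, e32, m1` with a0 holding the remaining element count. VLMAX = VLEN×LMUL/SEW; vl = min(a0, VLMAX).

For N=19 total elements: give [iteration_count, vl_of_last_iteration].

[iterations, last_vl] = [5, 3]

lanes per group: 128·1/32 = 4
iterations = ceil(19/4) = 5; final-pass vl = 3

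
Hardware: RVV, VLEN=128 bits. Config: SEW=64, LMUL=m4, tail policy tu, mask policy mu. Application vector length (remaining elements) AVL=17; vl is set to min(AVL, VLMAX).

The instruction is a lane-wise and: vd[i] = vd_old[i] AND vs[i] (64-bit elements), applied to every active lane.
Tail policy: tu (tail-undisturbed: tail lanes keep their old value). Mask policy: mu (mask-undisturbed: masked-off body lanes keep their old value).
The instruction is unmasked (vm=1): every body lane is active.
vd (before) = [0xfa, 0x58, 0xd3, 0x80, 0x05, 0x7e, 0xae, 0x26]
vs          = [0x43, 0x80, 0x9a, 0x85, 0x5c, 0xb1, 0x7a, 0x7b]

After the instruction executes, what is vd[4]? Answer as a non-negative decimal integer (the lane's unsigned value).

vd[4] = 4

VLMAX = VLEN×LMUL/SEW = 128×4/64 = 8
AVL=17 > VLMAX=8, so vl = 8
lane  0: and(0xfa,0x43) ⇒ 0x42
lane  1: and(0x58,0x80) ⇒ 0x00
lane  2: and(0xd3,0x9a) ⇒ 0x92
lane  3: and(0x80,0x85) ⇒ 0x80
lane  4: and(0x05,0x5c) ⇒ 0x04
lane  5: and(0x7e,0xb1) ⇒ 0x30
lane  6: and(0xae,0x7a) ⇒ 0x2a
lane  7: and(0x26,0x7b) ⇒ 0x22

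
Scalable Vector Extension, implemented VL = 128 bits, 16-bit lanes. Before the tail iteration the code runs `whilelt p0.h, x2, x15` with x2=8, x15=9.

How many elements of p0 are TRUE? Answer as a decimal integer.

128-bit reg / 16-bit elem → 8 lanes
p0[j] = (8+j < 9); true for j=0..0 → 1 lanes set

vl = 1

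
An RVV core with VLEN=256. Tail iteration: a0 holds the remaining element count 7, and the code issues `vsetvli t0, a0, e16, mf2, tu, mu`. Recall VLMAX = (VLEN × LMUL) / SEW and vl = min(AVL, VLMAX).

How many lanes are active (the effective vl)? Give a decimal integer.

VLMAX = (256 × 1/2) / 16 = 8 lanes
vl = min(AVL, VLMAX) = min(7, 8) = 7

vl = 7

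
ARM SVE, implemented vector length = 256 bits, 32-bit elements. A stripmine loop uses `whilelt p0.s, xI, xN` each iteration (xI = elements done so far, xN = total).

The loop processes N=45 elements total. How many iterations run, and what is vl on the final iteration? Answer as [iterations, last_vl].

256-bit reg / 32-bit elem → 8 lanes
N=45: ⌈45/8⌉ = 6 iters; last vl = 45 − 5×8 = 5

[iterations, last_vl] = [6, 5]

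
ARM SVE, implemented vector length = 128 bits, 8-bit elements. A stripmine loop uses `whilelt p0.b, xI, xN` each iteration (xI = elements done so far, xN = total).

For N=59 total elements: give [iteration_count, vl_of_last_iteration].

128-bit reg / 8-bit elem → 16 lanes
N=59: ⌈59/16⌉ = 4 iters; last vl = 59 − 3×16 = 11

[iterations, last_vl] = [4, 11]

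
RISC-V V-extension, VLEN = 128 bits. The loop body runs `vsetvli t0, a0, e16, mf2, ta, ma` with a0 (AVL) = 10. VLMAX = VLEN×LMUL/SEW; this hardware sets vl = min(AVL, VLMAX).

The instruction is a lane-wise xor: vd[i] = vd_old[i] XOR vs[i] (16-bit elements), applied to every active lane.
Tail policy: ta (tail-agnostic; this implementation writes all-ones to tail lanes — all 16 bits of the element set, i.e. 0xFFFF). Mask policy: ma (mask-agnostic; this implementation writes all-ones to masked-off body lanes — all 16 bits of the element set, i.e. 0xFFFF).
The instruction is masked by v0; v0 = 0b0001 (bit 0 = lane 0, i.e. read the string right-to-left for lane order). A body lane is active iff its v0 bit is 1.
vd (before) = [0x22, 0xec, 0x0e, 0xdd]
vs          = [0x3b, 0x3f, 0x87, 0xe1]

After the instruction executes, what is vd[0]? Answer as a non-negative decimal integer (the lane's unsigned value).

VLMAX = VLEN×LMUL/SEW = 128×1/2/16 = 4
vl = min(AVL, VLMAX) = min(10, 4) = 4
  i=0: xor(0x22,0x3b) → 25
  i=1: mask-off/ones → 65535
  i=2: mask-off/ones → 65535
  i=3: mask-off/ones → 65535

vd[0] = 25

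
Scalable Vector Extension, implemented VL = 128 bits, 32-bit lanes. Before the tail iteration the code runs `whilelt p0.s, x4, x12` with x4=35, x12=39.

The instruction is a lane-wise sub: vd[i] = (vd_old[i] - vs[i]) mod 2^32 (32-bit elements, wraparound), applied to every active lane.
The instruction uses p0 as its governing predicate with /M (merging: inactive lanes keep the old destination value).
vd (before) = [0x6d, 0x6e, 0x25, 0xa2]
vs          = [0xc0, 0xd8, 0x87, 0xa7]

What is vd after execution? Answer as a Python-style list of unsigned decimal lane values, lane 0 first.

register lanes = 128/32 = 4
p0[j] = (35+j < 39); true for j=0..3 → 4 lanes set
vd[0] sub(0x6d,0xc0) -> 0xffffffad
vd[1] sub(0x6e,0xd8) -> 0xffffff96
vd[2] sub(0x25,0x87) -> 0xffffff9e
vd[3] sub(0xa2,0xa7) -> 0xfffffffb

vd = [4294967213, 4294967190, 4294967198, 4294967291]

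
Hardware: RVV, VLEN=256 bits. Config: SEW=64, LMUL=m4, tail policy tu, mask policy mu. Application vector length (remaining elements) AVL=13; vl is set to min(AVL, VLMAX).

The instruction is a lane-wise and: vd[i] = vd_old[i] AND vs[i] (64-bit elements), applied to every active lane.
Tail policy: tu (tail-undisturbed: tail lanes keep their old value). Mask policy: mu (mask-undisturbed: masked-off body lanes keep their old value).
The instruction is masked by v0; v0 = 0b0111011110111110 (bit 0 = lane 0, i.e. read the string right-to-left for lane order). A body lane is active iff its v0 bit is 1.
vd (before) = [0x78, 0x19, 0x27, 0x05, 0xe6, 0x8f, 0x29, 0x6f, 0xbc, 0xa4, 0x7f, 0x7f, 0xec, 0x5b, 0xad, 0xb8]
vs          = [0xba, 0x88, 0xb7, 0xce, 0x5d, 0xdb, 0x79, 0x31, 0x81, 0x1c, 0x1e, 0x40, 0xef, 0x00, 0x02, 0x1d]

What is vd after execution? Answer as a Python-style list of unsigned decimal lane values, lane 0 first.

vd = [120, 8, 39, 4, 68, 139, 41, 33, 128, 4, 30, 127, 236, 91, 173, 184]

lanes per group: 256·4/64 = 16
AVL=13 ≤ VLMAX=16, so vl = 13
[0] mask-off/keep = 0x78
[1] and(0x19,0x88) = 0x08
[2] and(0x27,0xb7) = 0x27
[3] and(0x05,0xce) = 0x04
[4] and(0xe6,0x5d) = 0x44
[5] and(0x8f,0xdb) = 0x8b
[6] mask-off/keep = 0x29
[7] and(0x6f,0x31) = 0x21
[8] and(0xbc,0x81) = 0x80
[9] and(0xa4,0x1c) = 0x04
[10] and(0x7f,0x1e) = 0x1e
[11] mask-off/keep = 0x7f
[12] and(0xec,0xef) = 0xec
[13] tail/keep = 0x5b
[14] tail/keep = 0xad
[15] tail/keep = 0xb8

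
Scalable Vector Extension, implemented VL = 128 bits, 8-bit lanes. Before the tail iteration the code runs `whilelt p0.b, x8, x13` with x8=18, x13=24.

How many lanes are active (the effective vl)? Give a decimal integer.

vl = 6

lane count: 128 div 8 = 16
whilelt: lane j active iff 18+j < 24 → j < 6 → 6 active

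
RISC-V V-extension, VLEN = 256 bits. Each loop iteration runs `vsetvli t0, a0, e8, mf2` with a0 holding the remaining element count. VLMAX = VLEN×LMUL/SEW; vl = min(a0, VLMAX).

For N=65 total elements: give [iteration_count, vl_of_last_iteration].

[iterations, last_vl] = [5, 1]

VLMAX = (256 × 1/2) / 8 = 16 lanes
65 elements at 16/iter → 5 passes, remainder 1 on the last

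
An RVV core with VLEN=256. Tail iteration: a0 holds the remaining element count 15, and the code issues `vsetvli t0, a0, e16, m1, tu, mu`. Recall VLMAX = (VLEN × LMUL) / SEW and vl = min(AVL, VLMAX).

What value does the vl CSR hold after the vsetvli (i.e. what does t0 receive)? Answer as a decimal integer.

VLMAX = VLEN×LMUL/SEW = 256×1/16 = 16
vl = min(AVL, VLMAX) = min(15, 16) = 15

vl = 15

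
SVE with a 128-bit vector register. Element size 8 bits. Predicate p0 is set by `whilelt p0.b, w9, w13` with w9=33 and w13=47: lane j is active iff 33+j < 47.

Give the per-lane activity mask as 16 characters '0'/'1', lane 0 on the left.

lane count: 128 div 8 = 16
p0[j] = (33+j < 47); true for j=0..13 → 14 lanes set
bits (lane 0 leftmost): 1111111111111100

predicate = 1111111111111100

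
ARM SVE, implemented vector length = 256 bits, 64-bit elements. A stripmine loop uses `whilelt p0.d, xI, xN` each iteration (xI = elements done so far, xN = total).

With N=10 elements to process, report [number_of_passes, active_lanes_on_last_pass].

[iterations, last_vl] = [3, 2]

256-bit reg / 64-bit elem → 4 lanes
N=10: ⌈10/4⌉ = 3 iters; last vl = 10 − 2×4 = 2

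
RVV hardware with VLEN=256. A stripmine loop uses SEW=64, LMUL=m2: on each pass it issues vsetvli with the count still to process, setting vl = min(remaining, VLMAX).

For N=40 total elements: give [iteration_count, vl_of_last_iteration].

lanes per group: 256·2/64 = 8
N=40: ⌈40/8⌉ = 5 iters; last vl = 40 − 4×8 = 8

[iterations, last_vl] = [5, 8]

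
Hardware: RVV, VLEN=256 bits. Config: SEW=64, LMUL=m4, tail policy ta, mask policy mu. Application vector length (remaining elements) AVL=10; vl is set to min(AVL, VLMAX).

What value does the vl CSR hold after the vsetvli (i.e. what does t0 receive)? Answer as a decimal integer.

vl = 10

lanes per group: 256·4/64 = 16
AVL=10 ≤ VLMAX=16, so vl = 10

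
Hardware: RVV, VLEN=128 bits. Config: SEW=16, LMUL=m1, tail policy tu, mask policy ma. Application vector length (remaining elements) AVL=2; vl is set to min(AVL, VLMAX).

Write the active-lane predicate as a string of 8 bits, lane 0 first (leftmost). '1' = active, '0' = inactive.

predicate = 11000000

VLMAX = VLEN×LMUL/SEW = 128×1/16 = 8
vl = min(AVL, VLMAX) = min(2, 8) = 2
bits (lane 0 leftmost): 11000000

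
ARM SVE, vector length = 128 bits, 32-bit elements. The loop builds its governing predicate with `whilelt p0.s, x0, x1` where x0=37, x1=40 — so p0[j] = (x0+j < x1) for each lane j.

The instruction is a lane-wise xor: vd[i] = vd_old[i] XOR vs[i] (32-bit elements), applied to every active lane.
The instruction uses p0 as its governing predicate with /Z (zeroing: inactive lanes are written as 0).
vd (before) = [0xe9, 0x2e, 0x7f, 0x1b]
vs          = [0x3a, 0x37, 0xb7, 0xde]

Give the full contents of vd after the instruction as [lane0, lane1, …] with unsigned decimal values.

register lanes = 128/32 = 4
active while 37+j < 40, i.e. j ∈ [0,3) capped at 4 ⇒ 3
  i=0: xor(0xe9,0x3a) → 211
  i=1: xor(0x2e,0x37) → 25
  i=2: xor(0x7f,0xb7) → 200
  i=3: tail/zero → 0

vd = [211, 25, 200, 0]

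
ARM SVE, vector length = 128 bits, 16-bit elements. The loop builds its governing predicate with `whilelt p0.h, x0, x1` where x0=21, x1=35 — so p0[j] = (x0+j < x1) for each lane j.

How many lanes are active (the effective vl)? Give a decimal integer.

register lanes = 128/16 = 8
active while 21+j < 35, i.e. j ∈ [0,14) capped at 8 ⇒ 8

vl = 8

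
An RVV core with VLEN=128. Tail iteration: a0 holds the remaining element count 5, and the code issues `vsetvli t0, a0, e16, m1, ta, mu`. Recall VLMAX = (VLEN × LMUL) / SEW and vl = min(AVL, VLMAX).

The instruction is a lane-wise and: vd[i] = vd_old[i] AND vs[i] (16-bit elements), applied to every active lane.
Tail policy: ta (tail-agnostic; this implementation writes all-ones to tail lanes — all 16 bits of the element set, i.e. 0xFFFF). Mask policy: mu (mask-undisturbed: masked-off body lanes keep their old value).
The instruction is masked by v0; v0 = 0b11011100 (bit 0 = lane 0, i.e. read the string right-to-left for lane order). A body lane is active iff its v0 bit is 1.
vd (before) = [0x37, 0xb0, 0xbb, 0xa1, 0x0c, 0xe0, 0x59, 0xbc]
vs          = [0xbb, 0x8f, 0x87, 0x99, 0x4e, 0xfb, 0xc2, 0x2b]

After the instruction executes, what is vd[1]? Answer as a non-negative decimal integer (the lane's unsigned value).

lanes per group: 128·1/16 = 8
vl ← min(5, 8) = 5
vd[0] mask-off/keep -> 0x37
vd[1] mask-off/keep -> 0xb0
vd[2] and(0xbb,0x87) -> 0x83
vd[3] and(0xa1,0x99) -> 0x81
vd[4] and(0x0c,0x4e) -> 0x0c
vd[5] tail/ones -> 0xffff
vd[6] tail/ones -> 0xffff
vd[7] tail/ones -> 0xffff

vd[1] = 176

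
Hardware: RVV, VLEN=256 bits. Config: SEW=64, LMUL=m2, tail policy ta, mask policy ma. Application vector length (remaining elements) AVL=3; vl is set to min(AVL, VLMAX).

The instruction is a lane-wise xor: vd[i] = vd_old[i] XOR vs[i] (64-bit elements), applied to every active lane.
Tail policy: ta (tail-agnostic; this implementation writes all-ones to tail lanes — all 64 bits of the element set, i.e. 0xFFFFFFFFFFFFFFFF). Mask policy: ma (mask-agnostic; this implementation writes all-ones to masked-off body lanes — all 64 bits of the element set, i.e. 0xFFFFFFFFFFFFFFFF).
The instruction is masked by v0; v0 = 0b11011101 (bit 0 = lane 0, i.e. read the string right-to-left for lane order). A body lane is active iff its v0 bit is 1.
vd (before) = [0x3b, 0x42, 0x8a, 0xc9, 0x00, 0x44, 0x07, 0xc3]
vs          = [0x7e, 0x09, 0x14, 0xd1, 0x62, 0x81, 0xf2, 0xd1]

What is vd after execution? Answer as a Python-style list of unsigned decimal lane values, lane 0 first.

vd = [69, 18446744073709551615, 158, 18446744073709551615, 18446744073709551615, 18446744073709551615, 18446744073709551615, 18446744073709551615]

VLMAX = (256 × 2) / 64 = 8 lanes
AVL=3 ≤ VLMAX=8, so vl = 3
[0] xor(0x3b,0x7e) = 0x45
[1] mask-off/ones = 0xffffffffffffffff
[2] xor(0x8a,0x14) = 0x9e
[3] tail/ones = 0xffffffffffffffff
[4] tail/ones = 0xffffffffffffffff
[5] tail/ones = 0xffffffffffffffff
[6] tail/ones = 0xffffffffffffffff
[7] tail/ones = 0xffffffffffffffff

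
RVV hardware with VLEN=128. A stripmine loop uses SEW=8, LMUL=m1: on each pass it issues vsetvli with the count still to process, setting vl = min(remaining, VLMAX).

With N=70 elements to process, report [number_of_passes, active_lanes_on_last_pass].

VLMAX = (128 × 1) / 8 = 16 lanes
70 elements at 16/iter → 5 passes, remainder 6 on the last

[iterations, last_vl] = [5, 6]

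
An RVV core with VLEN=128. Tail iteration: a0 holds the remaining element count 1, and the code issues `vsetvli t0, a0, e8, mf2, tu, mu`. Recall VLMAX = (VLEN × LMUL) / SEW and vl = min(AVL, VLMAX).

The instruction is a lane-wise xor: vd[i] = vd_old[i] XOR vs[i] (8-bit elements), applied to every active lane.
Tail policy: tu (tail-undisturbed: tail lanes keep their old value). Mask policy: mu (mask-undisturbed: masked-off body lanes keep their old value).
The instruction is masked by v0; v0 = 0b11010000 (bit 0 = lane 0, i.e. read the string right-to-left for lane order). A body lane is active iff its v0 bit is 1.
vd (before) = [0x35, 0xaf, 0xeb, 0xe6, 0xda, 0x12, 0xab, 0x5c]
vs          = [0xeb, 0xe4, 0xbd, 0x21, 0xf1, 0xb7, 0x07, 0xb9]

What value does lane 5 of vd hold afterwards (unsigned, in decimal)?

vd[5] = 18

VLMAX = VLEN×LMUL/SEW = 128×1/2/8 = 8
vl ← min(1, 8) = 1
lane  0: mask-off/keep ⇒ 0x35
lane  1: tail/keep ⇒ 0xaf
lane  2: tail/keep ⇒ 0xeb
lane  3: tail/keep ⇒ 0xe6
lane  4: tail/keep ⇒ 0xda
lane  5: tail/keep ⇒ 0x12
lane  6: tail/keep ⇒ 0xab
lane  7: tail/keep ⇒ 0x5c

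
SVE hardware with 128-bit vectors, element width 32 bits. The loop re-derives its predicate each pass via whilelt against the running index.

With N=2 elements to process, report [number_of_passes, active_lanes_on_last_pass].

[iterations, last_vl] = [1, 2]

lane count: 128 div 32 = 4
2 elements at 4/iter → 1 passes, remainder 2 on the last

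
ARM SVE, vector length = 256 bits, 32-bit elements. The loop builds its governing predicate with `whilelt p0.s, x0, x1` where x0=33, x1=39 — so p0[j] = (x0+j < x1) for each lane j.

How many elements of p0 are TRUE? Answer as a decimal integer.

lane count: 256 div 32 = 8
p0[j] = (33+j < 39); true for j=0..5 → 6 lanes set

vl = 6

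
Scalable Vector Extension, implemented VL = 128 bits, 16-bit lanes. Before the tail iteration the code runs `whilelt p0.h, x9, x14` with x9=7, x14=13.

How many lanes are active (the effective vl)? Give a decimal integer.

vl = 6

register lanes = 128/16 = 8
whilelt: lane j active iff 7+j < 13 → j < 6 → 6 active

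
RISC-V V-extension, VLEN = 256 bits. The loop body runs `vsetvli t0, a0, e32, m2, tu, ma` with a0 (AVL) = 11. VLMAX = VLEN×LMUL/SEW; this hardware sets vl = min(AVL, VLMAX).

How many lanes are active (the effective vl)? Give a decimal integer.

vl = 11

VLMAX = (256 × 2) / 32 = 16 lanes
vl = min(AVL, VLMAX) = min(11, 16) = 11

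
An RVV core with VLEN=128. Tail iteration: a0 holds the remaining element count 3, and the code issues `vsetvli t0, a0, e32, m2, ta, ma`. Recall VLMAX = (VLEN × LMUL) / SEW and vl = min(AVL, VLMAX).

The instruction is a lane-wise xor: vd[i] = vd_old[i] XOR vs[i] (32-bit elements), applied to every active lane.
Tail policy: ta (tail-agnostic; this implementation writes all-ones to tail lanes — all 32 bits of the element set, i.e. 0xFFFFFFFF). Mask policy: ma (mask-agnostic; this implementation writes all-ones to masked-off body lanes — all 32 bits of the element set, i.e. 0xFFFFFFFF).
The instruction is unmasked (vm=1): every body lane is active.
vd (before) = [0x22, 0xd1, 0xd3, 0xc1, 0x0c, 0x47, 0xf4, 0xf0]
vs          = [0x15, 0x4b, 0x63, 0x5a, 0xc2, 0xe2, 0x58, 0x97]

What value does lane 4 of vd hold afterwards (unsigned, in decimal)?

VLMAX = VLEN×LMUL/SEW = 128×2/32 = 8
vl ← min(3, 8) = 3
[0] xor(0x22,0x15) = 0x37
[1] xor(0xd1,0x4b) = 0x9a
[2] xor(0xd3,0x63) = 0xb0
[3] tail/ones = 0xffffffff
[4] tail/ones = 0xffffffff
[5] tail/ones = 0xffffffff
[6] tail/ones = 0xffffffff
[7] tail/ones = 0xffffffff

vd[4] = 4294967295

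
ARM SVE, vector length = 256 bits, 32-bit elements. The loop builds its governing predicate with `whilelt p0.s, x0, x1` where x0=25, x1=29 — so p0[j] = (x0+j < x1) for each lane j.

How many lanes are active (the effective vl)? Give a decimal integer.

256-bit reg / 32-bit elem → 8 lanes
whilelt: lane j active iff 25+j < 29 → j < 4 → 4 active

vl = 4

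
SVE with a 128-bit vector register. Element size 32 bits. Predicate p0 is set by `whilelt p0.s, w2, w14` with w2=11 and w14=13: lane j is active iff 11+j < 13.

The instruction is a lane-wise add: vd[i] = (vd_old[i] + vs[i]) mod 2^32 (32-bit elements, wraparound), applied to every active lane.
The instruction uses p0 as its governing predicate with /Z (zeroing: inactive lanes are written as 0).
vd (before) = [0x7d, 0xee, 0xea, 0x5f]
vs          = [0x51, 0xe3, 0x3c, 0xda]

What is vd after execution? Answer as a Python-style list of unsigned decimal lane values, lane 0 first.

register lanes = 128/32 = 4
whilelt: lane j active iff 11+j < 13 → j < 2 → 2 active
  i=0: add(0x7d,0x51) → 206
  i=1: add(0xee,0xe3) → 465
  i=2: tail/zero → 0
  i=3: tail/zero → 0

vd = [206, 465, 0, 0]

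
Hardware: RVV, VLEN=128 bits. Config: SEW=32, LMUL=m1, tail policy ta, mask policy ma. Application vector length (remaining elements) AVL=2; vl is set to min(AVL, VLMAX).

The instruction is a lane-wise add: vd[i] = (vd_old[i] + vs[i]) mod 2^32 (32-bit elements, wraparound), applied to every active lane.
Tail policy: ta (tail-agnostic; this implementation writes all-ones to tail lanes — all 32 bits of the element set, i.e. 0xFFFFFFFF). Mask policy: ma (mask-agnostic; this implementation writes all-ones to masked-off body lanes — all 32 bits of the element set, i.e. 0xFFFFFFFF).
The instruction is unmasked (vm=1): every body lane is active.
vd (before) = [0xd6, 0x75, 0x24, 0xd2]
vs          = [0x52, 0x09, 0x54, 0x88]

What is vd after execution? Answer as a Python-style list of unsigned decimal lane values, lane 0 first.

VLMAX = VLEN×LMUL/SEW = 128×1/32 = 4
vl = min(AVL, VLMAX) = min(2, 4) = 2
lane  0: add(0xd6,0x52) ⇒ 0x128
lane  1: add(0x75,0x09) ⇒ 0x7e
lane  2: tail/ones ⇒ 0xffffffff
lane  3: tail/ones ⇒ 0xffffffff

vd = [296, 126, 4294967295, 4294967295]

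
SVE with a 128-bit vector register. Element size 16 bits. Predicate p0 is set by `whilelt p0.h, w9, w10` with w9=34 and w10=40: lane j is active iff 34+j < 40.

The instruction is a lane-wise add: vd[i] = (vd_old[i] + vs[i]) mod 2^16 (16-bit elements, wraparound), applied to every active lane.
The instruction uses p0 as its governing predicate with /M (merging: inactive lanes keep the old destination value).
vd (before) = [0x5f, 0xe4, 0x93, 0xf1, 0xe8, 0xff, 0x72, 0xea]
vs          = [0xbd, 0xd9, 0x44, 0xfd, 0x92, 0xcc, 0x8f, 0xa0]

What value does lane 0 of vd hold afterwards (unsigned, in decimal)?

register lanes = 128/16 = 8
whilelt: lane j active iff 34+j < 40 → j < 6 → 6 active
[0] add(0x5f,0xbd) = 0x11c
[1] add(0xe4,0xd9) = 0x1bd
[2] add(0x93,0x44) = 0xd7
[3] add(0xf1,0xfd) = 0x1ee
[4] add(0xe8,0x92) = 0x17a
[5] add(0xff,0xcc) = 0x1cb
[6] tail/keep = 0x72
[7] tail/keep = 0xea

vd[0] = 284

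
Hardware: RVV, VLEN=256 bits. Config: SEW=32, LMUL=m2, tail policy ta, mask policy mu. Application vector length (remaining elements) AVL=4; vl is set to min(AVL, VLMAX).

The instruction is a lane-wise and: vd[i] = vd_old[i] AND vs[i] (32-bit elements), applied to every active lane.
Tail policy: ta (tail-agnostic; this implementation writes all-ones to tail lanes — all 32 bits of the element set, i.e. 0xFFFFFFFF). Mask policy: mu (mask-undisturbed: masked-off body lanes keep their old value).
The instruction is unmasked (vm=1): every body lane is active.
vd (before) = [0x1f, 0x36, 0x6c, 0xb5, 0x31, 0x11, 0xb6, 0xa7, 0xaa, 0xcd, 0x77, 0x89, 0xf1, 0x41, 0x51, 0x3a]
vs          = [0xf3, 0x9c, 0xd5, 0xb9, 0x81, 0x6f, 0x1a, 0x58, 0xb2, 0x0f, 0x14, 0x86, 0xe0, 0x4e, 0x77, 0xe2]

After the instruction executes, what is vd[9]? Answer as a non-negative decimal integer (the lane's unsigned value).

VLMAX = VLEN×LMUL/SEW = 256×2/32 = 16
vl ← min(4, 16) = 4
[0] and(0x1f,0xf3) = 0x13
[1] and(0x36,0x9c) = 0x14
[2] and(0x6c,0xd5) = 0x44
[3] and(0xb5,0xb9) = 0xb1
[4] tail/ones = 0xffffffff
[5] tail/ones = 0xffffffff
[6] tail/ones = 0xffffffff
[7] tail/ones = 0xffffffff
[8] tail/ones = 0xffffffff
[9] tail/ones = 0xffffffff
[10] tail/ones = 0xffffffff
[11] tail/ones = 0xffffffff
[12] tail/ones = 0xffffffff
[13] tail/ones = 0xffffffff
[14] tail/ones = 0xffffffff
[15] tail/ones = 0xffffffff

vd[9] = 4294967295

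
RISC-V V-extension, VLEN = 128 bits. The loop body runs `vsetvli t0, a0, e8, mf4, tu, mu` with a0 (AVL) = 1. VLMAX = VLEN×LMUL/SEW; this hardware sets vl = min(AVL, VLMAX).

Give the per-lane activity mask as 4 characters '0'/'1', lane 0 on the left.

VLMAX = (128 × 1/4) / 8 = 4 lanes
AVL=1 ≤ VLMAX=4, so vl = 1
bits (lane 0 leftmost): 1000

predicate = 1000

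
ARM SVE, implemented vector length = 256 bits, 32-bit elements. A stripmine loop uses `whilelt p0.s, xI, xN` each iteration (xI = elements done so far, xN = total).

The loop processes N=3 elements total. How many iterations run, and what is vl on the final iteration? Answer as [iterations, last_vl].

256-bit reg / 32-bit elem → 8 lanes
3 elements at 8/iter → 1 passes, remainder 3 on the last

[iterations, last_vl] = [1, 3]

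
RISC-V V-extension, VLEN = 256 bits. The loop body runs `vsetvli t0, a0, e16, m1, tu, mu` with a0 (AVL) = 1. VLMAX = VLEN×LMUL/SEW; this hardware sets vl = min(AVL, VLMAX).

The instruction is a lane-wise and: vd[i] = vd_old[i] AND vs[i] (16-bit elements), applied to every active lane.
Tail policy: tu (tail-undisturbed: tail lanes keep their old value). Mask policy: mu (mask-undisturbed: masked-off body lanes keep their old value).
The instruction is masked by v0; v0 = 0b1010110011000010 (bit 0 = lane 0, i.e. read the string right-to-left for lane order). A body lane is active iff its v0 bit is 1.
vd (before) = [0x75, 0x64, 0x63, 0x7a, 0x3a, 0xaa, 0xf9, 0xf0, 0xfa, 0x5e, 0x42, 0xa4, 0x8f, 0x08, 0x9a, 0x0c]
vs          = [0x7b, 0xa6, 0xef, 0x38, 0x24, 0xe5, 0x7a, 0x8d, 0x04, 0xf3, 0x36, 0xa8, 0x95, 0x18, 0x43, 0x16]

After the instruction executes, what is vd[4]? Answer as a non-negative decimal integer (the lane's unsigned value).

lanes per group: 256·1/16 = 16
vl = min(AVL, VLMAX) = min(1, 16) = 1
[0] mask-off/keep = 0x75
[1] tail/keep = 0x64
[2] tail/keep = 0x63
[3] tail/keep = 0x7a
[4] tail/keep = 0x3a
[5] tail/keep = 0xaa
[6] tail/keep = 0xf9
[7] tail/keep = 0xf0
[8] tail/keep = 0xfa
[9] tail/keep = 0x5e
[10] tail/keep = 0x42
[11] tail/keep = 0xa4
[12] tail/keep = 0x8f
[13] tail/keep = 0x08
[14] tail/keep = 0x9a
[15] tail/keep = 0x0c

vd[4] = 58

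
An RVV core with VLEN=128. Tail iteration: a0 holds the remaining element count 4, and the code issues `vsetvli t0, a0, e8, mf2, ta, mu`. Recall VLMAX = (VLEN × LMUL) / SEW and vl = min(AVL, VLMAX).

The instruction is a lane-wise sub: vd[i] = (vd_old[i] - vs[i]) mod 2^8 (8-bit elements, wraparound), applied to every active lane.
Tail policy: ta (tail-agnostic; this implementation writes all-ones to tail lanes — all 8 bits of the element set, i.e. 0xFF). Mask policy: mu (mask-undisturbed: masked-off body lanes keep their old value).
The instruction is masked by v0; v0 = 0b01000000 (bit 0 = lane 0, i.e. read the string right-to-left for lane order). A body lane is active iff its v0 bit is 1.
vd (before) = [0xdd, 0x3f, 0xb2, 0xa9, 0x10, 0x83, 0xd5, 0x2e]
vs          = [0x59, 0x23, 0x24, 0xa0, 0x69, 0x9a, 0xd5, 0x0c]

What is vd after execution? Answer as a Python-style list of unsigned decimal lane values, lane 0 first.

VLMAX = VLEN×LMUL/SEW = 128×1/2/8 = 8
vl = min(AVL, VLMAX) = min(4, 8) = 4
lane  0: mask-off/keep ⇒ 0xdd
lane  1: mask-off/keep ⇒ 0x3f
lane  2: mask-off/keep ⇒ 0xb2
lane  3: mask-off/keep ⇒ 0xa9
lane  4: tail/ones ⇒ 0xff
lane  5: tail/ones ⇒ 0xff
lane  6: tail/ones ⇒ 0xff
lane  7: tail/ones ⇒ 0xff

vd = [221, 63, 178, 169, 255, 255, 255, 255]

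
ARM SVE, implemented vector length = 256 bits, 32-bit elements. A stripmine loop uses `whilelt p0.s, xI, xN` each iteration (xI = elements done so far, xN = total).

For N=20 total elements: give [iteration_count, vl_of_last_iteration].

register lanes = 256/32 = 8
20 elements at 8/iter → 3 passes, remainder 4 on the last

[iterations, last_vl] = [3, 4]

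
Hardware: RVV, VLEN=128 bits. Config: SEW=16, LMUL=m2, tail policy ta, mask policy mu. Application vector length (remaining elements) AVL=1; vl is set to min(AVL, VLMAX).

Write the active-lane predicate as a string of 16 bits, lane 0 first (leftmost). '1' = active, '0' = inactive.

lanes per group: 128·2/16 = 16
vl = min(AVL, VLMAX) = min(1, 16) = 1
bits (lane 0 leftmost): 1000000000000000

predicate = 1000000000000000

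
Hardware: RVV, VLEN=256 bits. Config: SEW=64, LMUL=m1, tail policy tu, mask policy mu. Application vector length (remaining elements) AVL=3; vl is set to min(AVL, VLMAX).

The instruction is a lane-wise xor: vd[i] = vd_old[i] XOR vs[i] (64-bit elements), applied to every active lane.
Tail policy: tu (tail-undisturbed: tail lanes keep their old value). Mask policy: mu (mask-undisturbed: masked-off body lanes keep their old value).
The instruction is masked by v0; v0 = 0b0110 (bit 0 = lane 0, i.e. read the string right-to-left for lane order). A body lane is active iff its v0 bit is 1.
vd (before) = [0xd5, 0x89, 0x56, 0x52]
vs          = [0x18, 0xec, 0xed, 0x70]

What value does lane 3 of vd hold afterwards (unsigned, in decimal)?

vd[3] = 82

VLMAX = (256 × 1) / 64 = 4 lanes
vl = min(AVL, VLMAX) = min(3, 4) = 3
vd[0] mask-off/keep -> 0xd5
vd[1] xor(0x89,0xec) -> 0x65
vd[2] xor(0x56,0xed) -> 0xbb
vd[3] tail/keep -> 0x52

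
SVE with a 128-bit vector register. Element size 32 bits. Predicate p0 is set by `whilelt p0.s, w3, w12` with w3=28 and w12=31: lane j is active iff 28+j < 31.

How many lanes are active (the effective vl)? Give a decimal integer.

vl = 3

lane count: 128 div 32 = 4
active while 28+j < 31, i.e. j ∈ [0,3) capped at 4 ⇒ 3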